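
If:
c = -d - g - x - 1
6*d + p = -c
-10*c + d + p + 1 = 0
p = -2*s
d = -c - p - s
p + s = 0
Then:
No Solution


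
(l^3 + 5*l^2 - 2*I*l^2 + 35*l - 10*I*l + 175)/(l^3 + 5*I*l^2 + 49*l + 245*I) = (l + 5)/(l + 7*I)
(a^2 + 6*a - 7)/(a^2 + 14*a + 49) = (a - 1)/(a + 7)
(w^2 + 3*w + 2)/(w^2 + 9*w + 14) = (w + 1)/(w + 7)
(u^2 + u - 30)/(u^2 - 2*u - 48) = (u - 5)/(u - 8)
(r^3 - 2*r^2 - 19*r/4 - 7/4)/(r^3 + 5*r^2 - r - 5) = (r^2 - 3*r - 7/4)/(r^2 + 4*r - 5)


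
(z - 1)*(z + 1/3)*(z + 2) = z^3 + 4*z^2/3 - 5*z/3 - 2/3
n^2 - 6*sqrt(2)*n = n*(n - 6*sqrt(2))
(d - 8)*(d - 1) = d^2 - 9*d + 8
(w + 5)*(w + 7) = w^2 + 12*w + 35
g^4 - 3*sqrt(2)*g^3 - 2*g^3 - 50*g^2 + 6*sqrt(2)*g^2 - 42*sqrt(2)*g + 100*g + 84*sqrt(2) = (g - 2)*(g - 7*sqrt(2))*(g + sqrt(2))*(g + 3*sqrt(2))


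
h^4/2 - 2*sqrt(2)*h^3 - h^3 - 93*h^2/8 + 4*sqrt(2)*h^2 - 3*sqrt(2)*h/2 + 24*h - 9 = (h/2 + sqrt(2))*(h - 3/2)*(h - 1/2)*(h - 6*sqrt(2))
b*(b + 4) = b^2 + 4*b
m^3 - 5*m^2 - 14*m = m*(m - 7)*(m + 2)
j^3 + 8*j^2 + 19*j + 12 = (j + 1)*(j + 3)*(j + 4)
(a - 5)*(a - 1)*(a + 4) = a^3 - 2*a^2 - 19*a + 20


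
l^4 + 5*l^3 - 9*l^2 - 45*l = l*(l - 3)*(l + 3)*(l + 5)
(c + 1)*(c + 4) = c^2 + 5*c + 4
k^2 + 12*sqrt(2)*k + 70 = (k + 5*sqrt(2))*(k + 7*sqrt(2))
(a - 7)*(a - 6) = a^2 - 13*a + 42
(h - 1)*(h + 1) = h^2 - 1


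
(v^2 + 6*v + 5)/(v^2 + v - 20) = (v + 1)/(v - 4)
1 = 1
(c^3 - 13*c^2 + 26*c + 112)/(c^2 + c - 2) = (c^2 - 15*c + 56)/(c - 1)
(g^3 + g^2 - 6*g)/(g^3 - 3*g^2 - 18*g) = (g - 2)/(g - 6)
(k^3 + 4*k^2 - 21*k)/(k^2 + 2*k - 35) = k*(k - 3)/(k - 5)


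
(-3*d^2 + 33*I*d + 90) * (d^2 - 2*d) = -3*d^4 + 6*d^3 + 33*I*d^3 + 90*d^2 - 66*I*d^2 - 180*d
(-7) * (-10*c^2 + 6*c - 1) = 70*c^2 - 42*c + 7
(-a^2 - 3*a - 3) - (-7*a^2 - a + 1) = 6*a^2 - 2*a - 4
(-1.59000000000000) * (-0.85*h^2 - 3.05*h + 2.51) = 1.3515*h^2 + 4.8495*h - 3.9909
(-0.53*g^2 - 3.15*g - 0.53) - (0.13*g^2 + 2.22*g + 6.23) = -0.66*g^2 - 5.37*g - 6.76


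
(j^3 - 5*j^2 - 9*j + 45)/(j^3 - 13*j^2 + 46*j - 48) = (j^2 - 2*j - 15)/(j^2 - 10*j + 16)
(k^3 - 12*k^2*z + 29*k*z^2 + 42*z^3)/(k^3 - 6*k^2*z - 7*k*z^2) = (k - 6*z)/k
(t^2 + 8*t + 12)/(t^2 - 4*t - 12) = (t + 6)/(t - 6)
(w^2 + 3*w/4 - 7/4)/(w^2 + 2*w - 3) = (w + 7/4)/(w + 3)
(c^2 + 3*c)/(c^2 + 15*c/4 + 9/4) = 4*c/(4*c + 3)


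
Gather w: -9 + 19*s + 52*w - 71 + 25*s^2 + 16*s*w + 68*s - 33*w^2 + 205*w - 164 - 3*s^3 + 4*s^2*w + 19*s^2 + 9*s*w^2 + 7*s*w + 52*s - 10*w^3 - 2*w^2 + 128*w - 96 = -3*s^3 + 44*s^2 + 139*s - 10*w^3 + w^2*(9*s - 35) + w*(4*s^2 + 23*s + 385) - 340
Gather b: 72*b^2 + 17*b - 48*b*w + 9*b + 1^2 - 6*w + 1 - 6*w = 72*b^2 + b*(26 - 48*w) - 12*w + 2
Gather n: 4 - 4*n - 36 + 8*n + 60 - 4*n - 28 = 0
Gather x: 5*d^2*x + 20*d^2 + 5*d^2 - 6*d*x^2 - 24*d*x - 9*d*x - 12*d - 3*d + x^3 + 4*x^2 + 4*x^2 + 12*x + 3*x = 25*d^2 - 15*d + x^3 + x^2*(8 - 6*d) + x*(5*d^2 - 33*d + 15)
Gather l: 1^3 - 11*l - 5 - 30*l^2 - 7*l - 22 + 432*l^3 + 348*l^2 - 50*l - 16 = 432*l^3 + 318*l^2 - 68*l - 42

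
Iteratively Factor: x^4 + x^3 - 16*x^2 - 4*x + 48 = (x + 4)*(x^3 - 3*x^2 - 4*x + 12) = (x + 2)*(x + 4)*(x^2 - 5*x + 6) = (x - 3)*(x + 2)*(x + 4)*(x - 2)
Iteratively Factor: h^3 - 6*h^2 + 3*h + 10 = (h - 2)*(h^2 - 4*h - 5) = (h - 2)*(h + 1)*(h - 5)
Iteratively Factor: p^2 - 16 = (p - 4)*(p + 4)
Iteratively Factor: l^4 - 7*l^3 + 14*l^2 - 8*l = (l - 4)*(l^3 - 3*l^2 + 2*l) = (l - 4)*(l - 2)*(l^2 - l) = (l - 4)*(l - 2)*(l - 1)*(l)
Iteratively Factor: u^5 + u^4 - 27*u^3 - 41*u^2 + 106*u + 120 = (u + 4)*(u^4 - 3*u^3 - 15*u^2 + 19*u + 30) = (u + 1)*(u + 4)*(u^3 - 4*u^2 - 11*u + 30) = (u - 2)*(u + 1)*(u + 4)*(u^2 - 2*u - 15) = (u - 2)*(u + 1)*(u + 3)*(u + 4)*(u - 5)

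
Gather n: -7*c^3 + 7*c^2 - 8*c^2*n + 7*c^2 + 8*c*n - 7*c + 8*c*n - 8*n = -7*c^3 + 14*c^2 - 7*c + n*(-8*c^2 + 16*c - 8)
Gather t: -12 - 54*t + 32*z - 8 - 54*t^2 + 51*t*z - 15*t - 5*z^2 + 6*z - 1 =-54*t^2 + t*(51*z - 69) - 5*z^2 + 38*z - 21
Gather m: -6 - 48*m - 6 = -48*m - 12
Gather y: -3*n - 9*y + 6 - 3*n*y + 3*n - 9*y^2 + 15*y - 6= -9*y^2 + y*(6 - 3*n)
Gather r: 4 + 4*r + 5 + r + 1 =5*r + 10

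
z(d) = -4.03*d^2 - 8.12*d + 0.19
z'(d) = -8.06*d - 8.12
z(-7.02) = -141.41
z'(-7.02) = 48.46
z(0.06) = -0.31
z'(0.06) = -8.60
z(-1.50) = 3.30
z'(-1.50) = 3.97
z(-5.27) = -68.94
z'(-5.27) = 34.36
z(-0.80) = 4.11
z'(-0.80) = -1.67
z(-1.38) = 3.72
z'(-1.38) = 3.00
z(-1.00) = 4.28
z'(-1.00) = -0.06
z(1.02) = -12.29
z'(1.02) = -16.34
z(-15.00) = -784.76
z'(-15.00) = 112.78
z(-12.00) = -482.69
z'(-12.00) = 88.60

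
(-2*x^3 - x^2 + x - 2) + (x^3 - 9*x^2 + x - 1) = -x^3 - 10*x^2 + 2*x - 3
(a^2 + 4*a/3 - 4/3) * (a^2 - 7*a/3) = a^4 - a^3 - 40*a^2/9 + 28*a/9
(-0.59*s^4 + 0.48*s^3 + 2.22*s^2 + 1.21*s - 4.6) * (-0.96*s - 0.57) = 0.5664*s^5 - 0.1245*s^4 - 2.4048*s^3 - 2.427*s^2 + 3.7263*s + 2.622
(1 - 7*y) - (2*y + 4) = -9*y - 3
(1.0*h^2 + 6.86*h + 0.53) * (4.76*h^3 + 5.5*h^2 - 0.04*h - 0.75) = 4.76*h^5 + 38.1536*h^4 + 40.2128*h^3 + 1.8906*h^2 - 5.1662*h - 0.3975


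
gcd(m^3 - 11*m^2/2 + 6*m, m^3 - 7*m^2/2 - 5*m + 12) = m^2 - 11*m/2 + 6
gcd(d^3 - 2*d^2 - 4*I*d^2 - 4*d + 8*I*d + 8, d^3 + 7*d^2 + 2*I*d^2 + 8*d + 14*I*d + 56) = d - 2*I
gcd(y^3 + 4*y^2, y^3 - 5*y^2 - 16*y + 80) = y + 4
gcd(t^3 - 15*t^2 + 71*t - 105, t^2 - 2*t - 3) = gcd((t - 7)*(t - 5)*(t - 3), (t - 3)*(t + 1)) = t - 3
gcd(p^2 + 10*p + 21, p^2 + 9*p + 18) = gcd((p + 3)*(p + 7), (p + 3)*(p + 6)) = p + 3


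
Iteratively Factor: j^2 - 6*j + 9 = (j - 3)*(j - 3)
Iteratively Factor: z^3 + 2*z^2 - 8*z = (z - 2)*(z^2 + 4*z) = (z - 2)*(z + 4)*(z)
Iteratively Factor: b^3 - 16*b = (b + 4)*(b^2 - 4*b) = (b - 4)*(b + 4)*(b)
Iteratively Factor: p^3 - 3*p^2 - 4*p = (p + 1)*(p^2 - 4*p) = (p - 4)*(p + 1)*(p)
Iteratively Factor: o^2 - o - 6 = (o + 2)*(o - 3)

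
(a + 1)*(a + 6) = a^2 + 7*a + 6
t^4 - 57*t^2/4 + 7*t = t*(t - 7/2)*(t - 1/2)*(t + 4)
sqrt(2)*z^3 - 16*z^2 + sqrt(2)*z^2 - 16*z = z*(z - 8*sqrt(2))*(sqrt(2)*z + sqrt(2))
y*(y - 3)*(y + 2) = y^3 - y^2 - 6*y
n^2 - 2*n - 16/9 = (n - 8/3)*(n + 2/3)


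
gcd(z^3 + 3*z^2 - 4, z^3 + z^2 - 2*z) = z^2 + z - 2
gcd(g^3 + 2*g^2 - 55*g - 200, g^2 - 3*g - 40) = g^2 - 3*g - 40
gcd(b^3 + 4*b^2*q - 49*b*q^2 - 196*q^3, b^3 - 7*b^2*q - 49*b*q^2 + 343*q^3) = -b^2 + 49*q^2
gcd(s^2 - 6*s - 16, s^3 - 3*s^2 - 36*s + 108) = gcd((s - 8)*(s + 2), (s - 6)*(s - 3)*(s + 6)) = 1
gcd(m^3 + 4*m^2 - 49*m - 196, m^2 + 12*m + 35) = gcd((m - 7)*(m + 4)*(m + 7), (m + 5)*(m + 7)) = m + 7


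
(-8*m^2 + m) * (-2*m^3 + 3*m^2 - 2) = 16*m^5 - 26*m^4 + 3*m^3 + 16*m^2 - 2*m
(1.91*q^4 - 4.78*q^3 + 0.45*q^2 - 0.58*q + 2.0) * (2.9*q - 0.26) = 5.539*q^5 - 14.3586*q^4 + 2.5478*q^3 - 1.799*q^2 + 5.9508*q - 0.52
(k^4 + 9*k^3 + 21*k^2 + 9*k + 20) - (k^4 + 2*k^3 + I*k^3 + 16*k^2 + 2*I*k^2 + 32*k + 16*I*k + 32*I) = 7*k^3 - I*k^3 + 5*k^2 - 2*I*k^2 - 23*k - 16*I*k + 20 - 32*I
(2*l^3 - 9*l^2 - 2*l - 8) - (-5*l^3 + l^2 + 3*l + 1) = 7*l^3 - 10*l^2 - 5*l - 9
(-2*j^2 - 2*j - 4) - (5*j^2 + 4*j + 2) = -7*j^2 - 6*j - 6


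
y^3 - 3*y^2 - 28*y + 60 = (y - 6)*(y - 2)*(y + 5)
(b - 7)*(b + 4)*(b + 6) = b^3 + 3*b^2 - 46*b - 168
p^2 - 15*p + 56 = (p - 8)*(p - 7)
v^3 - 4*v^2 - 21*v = v*(v - 7)*(v + 3)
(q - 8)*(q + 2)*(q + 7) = q^3 + q^2 - 58*q - 112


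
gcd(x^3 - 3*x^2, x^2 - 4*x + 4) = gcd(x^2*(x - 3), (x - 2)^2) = 1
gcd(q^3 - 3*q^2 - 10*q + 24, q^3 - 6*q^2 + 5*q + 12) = q - 4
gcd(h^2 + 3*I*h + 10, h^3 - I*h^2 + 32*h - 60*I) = h - 2*I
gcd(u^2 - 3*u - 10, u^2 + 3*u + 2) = u + 2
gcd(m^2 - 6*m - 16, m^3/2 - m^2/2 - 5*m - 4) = m + 2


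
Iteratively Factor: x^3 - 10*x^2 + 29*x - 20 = (x - 4)*(x^2 - 6*x + 5) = (x - 4)*(x - 1)*(x - 5)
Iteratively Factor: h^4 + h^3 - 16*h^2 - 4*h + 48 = (h + 2)*(h^3 - h^2 - 14*h + 24) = (h - 2)*(h + 2)*(h^2 + h - 12) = (h - 2)*(h + 2)*(h + 4)*(h - 3)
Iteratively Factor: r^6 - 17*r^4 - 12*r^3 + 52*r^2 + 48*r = (r)*(r^5 - 17*r^3 - 12*r^2 + 52*r + 48) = r*(r + 1)*(r^4 - r^3 - 16*r^2 + 4*r + 48) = r*(r + 1)*(r + 2)*(r^3 - 3*r^2 - 10*r + 24) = r*(r - 2)*(r + 1)*(r + 2)*(r^2 - r - 12) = r*(r - 2)*(r + 1)*(r + 2)*(r + 3)*(r - 4)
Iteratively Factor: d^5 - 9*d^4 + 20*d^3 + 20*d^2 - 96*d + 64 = (d - 1)*(d^4 - 8*d^3 + 12*d^2 + 32*d - 64) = (d - 4)*(d - 1)*(d^3 - 4*d^2 - 4*d + 16) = (d - 4)^2*(d - 1)*(d^2 - 4) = (d - 4)^2*(d - 2)*(d - 1)*(d + 2)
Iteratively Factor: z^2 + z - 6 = (z - 2)*(z + 3)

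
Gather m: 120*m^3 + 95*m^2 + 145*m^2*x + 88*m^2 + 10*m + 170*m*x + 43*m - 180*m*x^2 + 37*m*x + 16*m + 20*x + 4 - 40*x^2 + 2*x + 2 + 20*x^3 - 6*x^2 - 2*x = 120*m^3 + m^2*(145*x + 183) + m*(-180*x^2 + 207*x + 69) + 20*x^3 - 46*x^2 + 20*x + 6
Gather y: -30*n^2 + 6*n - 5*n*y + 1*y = -30*n^2 + 6*n + y*(1 - 5*n)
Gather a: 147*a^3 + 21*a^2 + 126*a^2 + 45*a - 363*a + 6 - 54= 147*a^3 + 147*a^2 - 318*a - 48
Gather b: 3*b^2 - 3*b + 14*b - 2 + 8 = 3*b^2 + 11*b + 6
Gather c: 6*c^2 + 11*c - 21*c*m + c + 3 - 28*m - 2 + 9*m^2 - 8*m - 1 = 6*c^2 + c*(12 - 21*m) + 9*m^2 - 36*m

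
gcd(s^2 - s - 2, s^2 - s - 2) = s^2 - s - 2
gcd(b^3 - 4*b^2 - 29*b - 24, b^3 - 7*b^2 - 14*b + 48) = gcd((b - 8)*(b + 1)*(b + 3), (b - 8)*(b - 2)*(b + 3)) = b^2 - 5*b - 24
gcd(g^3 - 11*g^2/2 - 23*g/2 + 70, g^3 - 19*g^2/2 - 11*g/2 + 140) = g^2 - 3*g/2 - 35/2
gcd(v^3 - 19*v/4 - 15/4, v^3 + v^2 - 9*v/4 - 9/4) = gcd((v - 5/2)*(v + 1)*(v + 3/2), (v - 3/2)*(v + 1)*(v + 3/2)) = v^2 + 5*v/2 + 3/2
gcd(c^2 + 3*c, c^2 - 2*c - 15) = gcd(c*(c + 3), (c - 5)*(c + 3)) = c + 3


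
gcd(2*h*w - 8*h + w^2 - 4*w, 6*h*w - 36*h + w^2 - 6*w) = 1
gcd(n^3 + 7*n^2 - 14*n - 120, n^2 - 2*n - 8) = n - 4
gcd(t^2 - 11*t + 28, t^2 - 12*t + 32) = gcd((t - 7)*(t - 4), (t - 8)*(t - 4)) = t - 4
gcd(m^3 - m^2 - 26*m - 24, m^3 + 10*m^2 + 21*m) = 1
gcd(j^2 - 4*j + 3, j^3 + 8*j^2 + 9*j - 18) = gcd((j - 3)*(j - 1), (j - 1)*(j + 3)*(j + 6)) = j - 1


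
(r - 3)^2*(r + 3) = r^3 - 3*r^2 - 9*r + 27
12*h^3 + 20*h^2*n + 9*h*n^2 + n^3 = (h + n)*(2*h + n)*(6*h + n)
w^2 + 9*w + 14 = (w + 2)*(w + 7)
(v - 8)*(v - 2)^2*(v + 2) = v^4 - 10*v^3 + 12*v^2 + 40*v - 64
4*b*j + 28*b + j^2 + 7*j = (4*b + j)*(j + 7)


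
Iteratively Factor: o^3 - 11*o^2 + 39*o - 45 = (o - 5)*(o^2 - 6*o + 9) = (o - 5)*(o - 3)*(o - 3)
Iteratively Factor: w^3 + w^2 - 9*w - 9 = (w - 3)*(w^2 + 4*w + 3) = (w - 3)*(w + 1)*(w + 3)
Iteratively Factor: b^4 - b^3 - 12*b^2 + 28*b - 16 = (b - 2)*(b^3 + b^2 - 10*b + 8) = (b - 2)*(b - 1)*(b^2 + 2*b - 8) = (b - 2)*(b - 1)*(b + 4)*(b - 2)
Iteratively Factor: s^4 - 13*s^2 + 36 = (s + 3)*(s^3 - 3*s^2 - 4*s + 12) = (s - 3)*(s + 3)*(s^2 - 4) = (s - 3)*(s + 2)*(s + 3)*(s - 2)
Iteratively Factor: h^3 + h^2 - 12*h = (h)*(h^2 + h - 12) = h*(h + 4)*(h - 3)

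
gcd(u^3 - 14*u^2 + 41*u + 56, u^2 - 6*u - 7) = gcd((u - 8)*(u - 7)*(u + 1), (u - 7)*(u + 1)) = u^2 - 6*u - 7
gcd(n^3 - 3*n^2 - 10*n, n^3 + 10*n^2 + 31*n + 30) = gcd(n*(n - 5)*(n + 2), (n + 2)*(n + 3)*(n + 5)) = n + 2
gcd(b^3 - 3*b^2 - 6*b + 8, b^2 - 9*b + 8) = b - 1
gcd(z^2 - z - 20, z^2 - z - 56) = 1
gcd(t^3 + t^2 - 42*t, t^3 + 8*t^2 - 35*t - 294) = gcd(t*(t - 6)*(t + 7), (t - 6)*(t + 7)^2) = t^2 + t - 42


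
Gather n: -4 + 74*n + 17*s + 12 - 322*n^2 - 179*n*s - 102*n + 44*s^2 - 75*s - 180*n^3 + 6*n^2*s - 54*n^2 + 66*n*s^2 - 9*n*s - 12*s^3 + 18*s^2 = -180*n^3 + n^2*(6*s - 376) + n*(66*s^2 - 188*s - 28) - 12*s^3 + 62*s^2 - 58*s + 8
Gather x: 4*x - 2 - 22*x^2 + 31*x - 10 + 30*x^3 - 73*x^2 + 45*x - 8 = 30*x^3 - 95*x^2 + 80*x - 20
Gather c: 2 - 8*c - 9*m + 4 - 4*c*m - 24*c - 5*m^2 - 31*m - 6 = c*(-4*m - 32) - 5*m^2 - 40*m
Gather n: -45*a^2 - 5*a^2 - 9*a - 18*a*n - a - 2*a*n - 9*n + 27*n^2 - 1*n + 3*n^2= -50*a^2 - 10*a + 30*n^2 + n*(-20*a - 10)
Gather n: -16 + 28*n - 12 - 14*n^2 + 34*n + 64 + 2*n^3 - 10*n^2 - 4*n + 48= 2*n^3 - 24*n^2 + 58*n + 84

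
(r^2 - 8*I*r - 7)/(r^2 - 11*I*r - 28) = (r - I)/(r - 4*I)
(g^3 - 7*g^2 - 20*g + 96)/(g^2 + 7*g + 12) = (g^2 - 11*g + 24)/(g + 3)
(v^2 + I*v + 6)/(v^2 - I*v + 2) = (v + 3*I)/(v + I)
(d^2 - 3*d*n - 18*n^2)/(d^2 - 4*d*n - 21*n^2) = (d - 6*n)/(d - 7*n)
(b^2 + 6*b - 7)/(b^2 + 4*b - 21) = (b - 1)/(b - 3)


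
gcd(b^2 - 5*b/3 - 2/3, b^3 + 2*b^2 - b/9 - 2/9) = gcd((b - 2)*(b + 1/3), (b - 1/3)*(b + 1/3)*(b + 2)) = b + 1/3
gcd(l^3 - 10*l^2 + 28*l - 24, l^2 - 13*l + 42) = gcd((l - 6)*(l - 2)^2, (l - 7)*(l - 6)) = l - 6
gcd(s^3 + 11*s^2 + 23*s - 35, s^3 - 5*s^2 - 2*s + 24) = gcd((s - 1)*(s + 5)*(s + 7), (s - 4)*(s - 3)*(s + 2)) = 1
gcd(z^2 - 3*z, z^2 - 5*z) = z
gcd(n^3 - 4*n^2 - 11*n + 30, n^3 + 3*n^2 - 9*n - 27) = n + 3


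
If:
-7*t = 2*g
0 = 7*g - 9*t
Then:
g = 0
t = 0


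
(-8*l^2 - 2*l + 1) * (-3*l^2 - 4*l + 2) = 24*l^4 + 38*l^3 - 11*l^2 - 8*l + 2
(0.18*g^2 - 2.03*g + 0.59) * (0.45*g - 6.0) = 0.081*g^3 - 1.9935*g^2 + 12.4455*g - 3.54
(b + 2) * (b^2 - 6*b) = b^3 - 4*b^2 - 12*b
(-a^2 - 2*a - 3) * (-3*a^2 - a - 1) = 3*a^4 + 7*a^3 + 12*a^2 + 5*a + 3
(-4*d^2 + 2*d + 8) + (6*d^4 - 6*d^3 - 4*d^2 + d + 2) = 6*d^4 - 6*d^3 - 8*d^2 + 3*d + 10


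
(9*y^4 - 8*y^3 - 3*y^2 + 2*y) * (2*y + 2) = 18*y^5 + 2*y^4 - 22*y^3 - 2*y^2 + 4*y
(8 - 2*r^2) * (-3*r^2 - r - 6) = 6*r^4 + 2*r^3 - 12*r^2 - 8*r - 48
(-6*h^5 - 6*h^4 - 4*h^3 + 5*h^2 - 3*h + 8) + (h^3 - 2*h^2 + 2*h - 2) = -6*h^5 - 6*h^4 - 3*h^3 + 3*h^2 - h + 6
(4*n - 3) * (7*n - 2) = 28*n^2 - 29*n + 6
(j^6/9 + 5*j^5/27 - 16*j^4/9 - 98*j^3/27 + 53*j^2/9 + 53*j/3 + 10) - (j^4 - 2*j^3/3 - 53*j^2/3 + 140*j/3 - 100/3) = j^6/9 + 5*j^5/27 - 25*j^4/9 - 80*j^3/27 + 212*j^2/9 - 29*j + 130/3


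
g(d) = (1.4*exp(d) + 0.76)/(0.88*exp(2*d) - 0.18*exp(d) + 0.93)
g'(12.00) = 0.00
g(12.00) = 0.00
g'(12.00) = 0.00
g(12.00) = 0.00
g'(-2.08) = 0.18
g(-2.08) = 1.01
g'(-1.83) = 0.22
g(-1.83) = 1.07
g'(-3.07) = 0.07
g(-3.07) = 0.89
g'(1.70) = -0.34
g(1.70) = 0.32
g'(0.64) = -0.74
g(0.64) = 0.91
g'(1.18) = -0.56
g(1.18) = 0.55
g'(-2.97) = 0.08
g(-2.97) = 0.90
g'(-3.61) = 0.04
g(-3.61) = 0.86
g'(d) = (1.4*exp(d) + 0.76)*(-1.76*exp(2*d) + 0.18*exp(d))/(0.88*exp(2*d) - 0.18*exp(d) + 0.93)^2 + 1.4*exp(d)/(0.88*exp(2*d) - 0.18*exp(d) + 0.93)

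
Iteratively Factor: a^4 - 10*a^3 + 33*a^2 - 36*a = (a - 3)*(a^3 - 7*a^2 + 12*a) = (a - 3)^2*(a^2 - 4*a) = a*(a - 3)^2*(a - 4)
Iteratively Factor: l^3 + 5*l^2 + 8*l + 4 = (l + 2)*(l^2 + 3*l + 2) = (l + 1)*(l + 2)*(l + 2)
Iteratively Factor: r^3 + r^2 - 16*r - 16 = (r + 1)*(r^2 - 16) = (r - 4)*(r + 1)*(r + 4)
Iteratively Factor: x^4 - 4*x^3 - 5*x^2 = (x + 1)*(x^3 - 5*x^2) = (x - 5)*(x + 1)*(x^2) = x*(x - 5)*(x + 1)*(x)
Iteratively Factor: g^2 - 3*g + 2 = (g - 2)*(g - 1)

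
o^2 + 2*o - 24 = (o - 4)*(o + 6)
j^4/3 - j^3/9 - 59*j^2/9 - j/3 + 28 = (j/3 + 1)*(j - 4)*(j - 7/3)*(j + 3)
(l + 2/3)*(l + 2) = l^2 + 8*l/3 + 4/3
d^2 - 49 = (d - 7)*(d + 7)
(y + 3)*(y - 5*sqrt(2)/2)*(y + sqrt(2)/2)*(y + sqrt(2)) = y^4 - sqrt(2)*y^3 + 3*y^3 - 13*y^2/2 - 3*sqrt(2)*y^2 - 39*y/2 - 5*sqrt(2)*y/2 - 15*sqrt(2)/2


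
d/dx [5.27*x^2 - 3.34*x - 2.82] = 10.54*x - 3.34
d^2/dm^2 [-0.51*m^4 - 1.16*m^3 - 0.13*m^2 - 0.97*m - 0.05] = -6.12*m^2 - 6.96*m - 0.26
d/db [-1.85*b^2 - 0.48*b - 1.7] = -3.7*b - 0.48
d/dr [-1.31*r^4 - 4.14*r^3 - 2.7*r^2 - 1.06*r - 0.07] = -5.24*r^3 - 12.42*r^2 - 5.4*r - 1.06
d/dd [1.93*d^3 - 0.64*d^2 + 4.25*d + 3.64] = 5.79*d^2 - 1.28*d + 4.25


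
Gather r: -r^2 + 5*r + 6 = -r^2 + 5*r + 6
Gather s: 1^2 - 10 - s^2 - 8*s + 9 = -s^2 - 8*s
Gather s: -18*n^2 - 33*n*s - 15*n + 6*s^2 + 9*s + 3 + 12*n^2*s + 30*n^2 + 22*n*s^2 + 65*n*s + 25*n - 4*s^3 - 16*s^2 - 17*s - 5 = 12*n^2 + 10*n - 4*s^3 + s^2*(22*n - 10) + s*(12*n^2 + 32*n - 8) - 2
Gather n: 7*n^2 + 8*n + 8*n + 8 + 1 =7*n^2 + 16*n + 9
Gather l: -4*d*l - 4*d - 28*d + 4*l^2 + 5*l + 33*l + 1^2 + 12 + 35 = -32*d + 4*l^2 + l*(38 - 4*d) + 48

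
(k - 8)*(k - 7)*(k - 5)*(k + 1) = k^4 - 19*k^3 + 111*k^2 - 149*k - 280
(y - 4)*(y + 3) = y^2 - y - 12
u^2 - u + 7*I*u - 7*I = (u - 1)*(u + 7*I)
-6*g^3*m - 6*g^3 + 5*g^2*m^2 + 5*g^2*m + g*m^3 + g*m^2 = (-g + m)*(6*g + m)*(g*m + g)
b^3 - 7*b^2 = b^2*(b - 7)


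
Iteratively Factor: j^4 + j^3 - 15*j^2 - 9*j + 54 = (j + 3)*(j^3 - 2*j^2 - 9*j + 18) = (j + 3)^2*(j^2 - 5*j + 6) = (j - 3)*(j + 3)^2*(j - 2)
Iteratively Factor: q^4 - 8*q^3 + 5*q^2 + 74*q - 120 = (q - 5)*(q^3 - 3*q^2 - 10*q + 24) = (q - 5)*(q - 2)*(q^2 - q - 12) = (q - 5)*(q - 4)*(q - 2)*(q + 3)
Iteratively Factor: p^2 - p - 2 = (p - 2)*(p + 1)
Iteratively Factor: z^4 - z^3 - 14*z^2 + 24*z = (z)*(z^3 - z^2 - 14*z + 24) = z*(z + 4)*(z^2 - 5*z + 6) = z*(z - 3)*(z + 4)*(z - 2)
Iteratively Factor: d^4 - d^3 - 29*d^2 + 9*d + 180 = (d - 3)*(d^3 + 2*d^2 - 23*d - 60) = (d - 3)*(d + 3)*(d^2 - d - 20) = (d - 3)*(d + 3)*(d + 4)*(d - 5)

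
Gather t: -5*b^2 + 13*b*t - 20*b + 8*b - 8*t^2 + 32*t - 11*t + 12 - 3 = -5*b^2 - 12*b - 8*t^2 + t*(13*b + 21) + 9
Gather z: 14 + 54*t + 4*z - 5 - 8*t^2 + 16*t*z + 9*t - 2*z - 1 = -8*t^2 + 63*t + z*(16*t + 2) + 8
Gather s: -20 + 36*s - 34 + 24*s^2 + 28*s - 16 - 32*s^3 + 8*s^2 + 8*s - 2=-32*s^3 + 32*s^2 + 72*s - 72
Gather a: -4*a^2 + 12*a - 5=-4*a^2 + 12*a - 5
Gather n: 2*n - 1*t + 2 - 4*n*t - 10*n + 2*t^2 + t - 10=n*(-4*t - 8) + 2*t^2 - 8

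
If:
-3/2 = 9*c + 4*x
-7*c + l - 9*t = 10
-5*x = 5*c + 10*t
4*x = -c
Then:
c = -3/16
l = 1193/128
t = 9/128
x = 3/64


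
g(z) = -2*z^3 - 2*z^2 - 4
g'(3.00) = -66.00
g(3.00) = -76.00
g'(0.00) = 0.00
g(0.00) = -4.00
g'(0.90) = -8.46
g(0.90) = -7.08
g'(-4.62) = -109.59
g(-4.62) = 150.53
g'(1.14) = -12.36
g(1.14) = -9.56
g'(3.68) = -95.97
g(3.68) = -130.76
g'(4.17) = -121.01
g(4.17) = -183.80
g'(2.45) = -45.82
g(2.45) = -45.42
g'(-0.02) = 0.08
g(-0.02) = -4.00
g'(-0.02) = 0.08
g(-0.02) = -4.00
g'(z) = -6*z^2 - 4*z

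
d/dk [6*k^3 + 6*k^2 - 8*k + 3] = 18*k^2 + 12*k - 8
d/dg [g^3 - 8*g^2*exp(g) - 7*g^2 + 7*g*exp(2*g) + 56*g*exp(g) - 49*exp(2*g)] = -8*g^2*exp(g) + 3*g^2 + 14*g*exp(2*g) + 40*g*exp(g) - 14*g - 91*exp(2*g) + 56*exp(g)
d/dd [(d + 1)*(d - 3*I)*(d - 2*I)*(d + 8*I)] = 4*d^3 + d^2*(3 + 9*I) + d*(68 + 6*I) + 34 - 48*I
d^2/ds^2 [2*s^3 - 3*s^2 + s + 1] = 12*s - 6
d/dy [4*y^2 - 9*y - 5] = 8*y - 9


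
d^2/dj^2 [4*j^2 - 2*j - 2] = 8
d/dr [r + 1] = 1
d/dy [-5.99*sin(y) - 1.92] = -5.99*cos(y)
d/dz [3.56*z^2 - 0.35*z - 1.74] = 7.12*z - 0.35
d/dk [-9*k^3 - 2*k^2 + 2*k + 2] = -27*k^2 - 4*k + 2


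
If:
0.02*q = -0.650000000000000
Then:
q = -32.50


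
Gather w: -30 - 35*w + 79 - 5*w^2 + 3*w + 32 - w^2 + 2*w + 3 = -6*w^2 - 30*w + 84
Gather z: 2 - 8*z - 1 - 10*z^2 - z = -10*z^2 - 9*z + 1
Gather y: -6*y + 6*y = 0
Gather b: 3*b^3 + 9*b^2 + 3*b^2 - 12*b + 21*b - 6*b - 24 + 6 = 3*b^3 + 12*b^2 + 3*b - 18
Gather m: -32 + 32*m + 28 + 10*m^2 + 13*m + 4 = 10*m^2 + 45*m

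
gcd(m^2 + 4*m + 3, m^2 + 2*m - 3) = m + 3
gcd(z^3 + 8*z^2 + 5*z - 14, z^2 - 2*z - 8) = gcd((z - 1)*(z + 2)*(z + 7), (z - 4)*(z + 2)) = z + 2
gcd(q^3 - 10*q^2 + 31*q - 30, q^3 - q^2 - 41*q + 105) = q^2 - 8*q + 15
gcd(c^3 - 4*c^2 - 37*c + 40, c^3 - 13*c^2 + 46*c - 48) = c - 8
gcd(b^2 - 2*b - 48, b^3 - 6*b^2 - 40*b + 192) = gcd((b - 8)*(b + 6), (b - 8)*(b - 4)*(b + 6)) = b^2 - 2*b - 48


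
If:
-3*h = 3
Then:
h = -1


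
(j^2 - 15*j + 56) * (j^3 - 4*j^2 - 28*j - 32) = j^5 - 19*j^4 + 88*j^3 + 164*j^2 - 1088*j - 1792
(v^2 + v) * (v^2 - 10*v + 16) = v^4 - 9*v^3 + 6*v^2 + 16*v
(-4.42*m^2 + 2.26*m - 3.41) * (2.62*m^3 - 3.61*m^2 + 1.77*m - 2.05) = -11.5804*m^5 + 21.8774*m^4 - 24.9162*m^3 + 25.3713*m^2 - 10.6687*m + 6.9905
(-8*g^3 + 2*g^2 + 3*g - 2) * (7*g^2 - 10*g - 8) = -56*g^5 + 94*g^4 + 65*g^3 - 60*g^2 - 4*g + 16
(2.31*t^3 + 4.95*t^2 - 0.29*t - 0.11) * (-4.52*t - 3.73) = -10.4412*t^4 - 30.9903*t^3 - 17.1527*t^2 + 1.5789*t + 0.4103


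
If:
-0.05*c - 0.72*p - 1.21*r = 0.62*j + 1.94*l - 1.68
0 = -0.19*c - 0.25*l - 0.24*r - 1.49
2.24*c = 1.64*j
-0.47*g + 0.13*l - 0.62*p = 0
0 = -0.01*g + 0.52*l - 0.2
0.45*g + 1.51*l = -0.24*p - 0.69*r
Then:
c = -15.06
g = -15.01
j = -20.57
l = 0.10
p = 11.40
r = 5.61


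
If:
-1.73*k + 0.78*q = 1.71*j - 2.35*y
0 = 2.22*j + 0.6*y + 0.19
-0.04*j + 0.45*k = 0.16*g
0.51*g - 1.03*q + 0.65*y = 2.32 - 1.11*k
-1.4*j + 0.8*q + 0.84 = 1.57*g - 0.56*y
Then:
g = -0.18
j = -0.22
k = -0.08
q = -2.13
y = 0.49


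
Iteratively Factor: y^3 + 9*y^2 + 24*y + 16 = (y + 1)*(y^2 + 8*y + 16) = (y + 1)*(y + 4)*(y + 4)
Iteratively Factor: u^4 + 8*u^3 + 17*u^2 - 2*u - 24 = (u - 1)*(u^3 + 9*u^2 + 26*u + 24) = (u - 1)*(u + 2)*(u^2 + 7*u + 12) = (u - 1)*(u + 2)*(u + 3)*(u + 4)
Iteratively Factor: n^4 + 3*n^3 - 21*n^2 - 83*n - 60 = (n + 4)*(n^3 - n^2 - 17*n - 15) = (n + 1)*(n + 4)*(n^2 - 2*n - 15) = (n - 5)*(n + 1)*(n + 4)*(n + 3)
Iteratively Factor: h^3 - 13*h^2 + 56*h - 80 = (h - 4)*(h^2 - 9*h + 20) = (h - 4)^2*(h - 5)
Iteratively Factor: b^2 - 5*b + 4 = (b - 1)*(b - 4)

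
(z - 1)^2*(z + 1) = z^3 - z^2 - z + 1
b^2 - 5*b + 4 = (b - 4)*(b - 1)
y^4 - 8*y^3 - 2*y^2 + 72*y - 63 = (y - 7)*(y - 3)*(y - 1)*(y + 3)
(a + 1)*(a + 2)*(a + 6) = a^3 + 9*a^2 + 20*a + 12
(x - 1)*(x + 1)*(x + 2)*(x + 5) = x^4 + 7*x^3 + 9*x^2 - 7*x - 10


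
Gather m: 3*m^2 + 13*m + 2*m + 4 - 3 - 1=3*m^2 + 15*m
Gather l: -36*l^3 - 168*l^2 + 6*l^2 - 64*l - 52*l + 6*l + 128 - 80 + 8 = -36*l^3 - 162*l^2 - 110*l + 56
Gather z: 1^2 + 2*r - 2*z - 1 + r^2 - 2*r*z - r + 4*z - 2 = r^2 + r + z*(2 - 2*r) - 2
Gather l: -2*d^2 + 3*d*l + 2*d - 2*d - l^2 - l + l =-2*d^2 + 3*d*l - l^2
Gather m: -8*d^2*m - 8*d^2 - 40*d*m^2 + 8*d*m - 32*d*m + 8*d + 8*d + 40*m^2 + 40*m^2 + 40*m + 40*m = -8*d^2 + 16*d + m^2*(80 - 40*d) + m*(-8*d^2 - 24*d + 80)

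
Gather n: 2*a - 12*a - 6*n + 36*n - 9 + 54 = -10*a + 30*n + 45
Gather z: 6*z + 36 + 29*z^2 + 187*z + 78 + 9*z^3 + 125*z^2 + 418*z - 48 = 9*z^3 + 154*z^2 + 611*z + 66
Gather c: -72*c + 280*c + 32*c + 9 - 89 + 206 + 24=240*c + 150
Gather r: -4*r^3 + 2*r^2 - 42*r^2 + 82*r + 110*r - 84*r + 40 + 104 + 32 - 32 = -4*r^3 - 40*r^2 + 108*r + 144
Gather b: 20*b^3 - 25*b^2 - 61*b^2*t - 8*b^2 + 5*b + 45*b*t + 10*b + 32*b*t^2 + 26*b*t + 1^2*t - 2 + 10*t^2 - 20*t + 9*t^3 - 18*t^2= 20*b^3 + b^2*(-61*t - 33) + b*(32*t^2 + 71*t + 15) + 9*t^3 - 8*t^2 - 19*t - 2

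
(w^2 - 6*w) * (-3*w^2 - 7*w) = -3*w^4 + 11*w^3 + 42*w^2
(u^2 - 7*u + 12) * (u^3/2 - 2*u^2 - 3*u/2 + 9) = u^5/2 - 11*u^4/2 + 37*u^3/2 - 9*u^2/2 - 81*u + 108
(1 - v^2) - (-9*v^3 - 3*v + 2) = 9*v^3 - v^2 + 3*v - 1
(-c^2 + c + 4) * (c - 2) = -c^3 + 3*c^2 + 2*c - 8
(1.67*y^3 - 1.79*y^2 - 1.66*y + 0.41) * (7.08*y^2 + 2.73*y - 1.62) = 11.8236*y^5 - 8.1141*y^4 - 19.3449*y^3 + 1.2708*y^2 + 3.8085*y - 0.6642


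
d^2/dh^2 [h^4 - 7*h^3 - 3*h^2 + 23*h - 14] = 12*h^2 - 42*h - 6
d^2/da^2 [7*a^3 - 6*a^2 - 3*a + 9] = 42*a - 12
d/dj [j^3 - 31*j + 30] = 3*j^2 - 31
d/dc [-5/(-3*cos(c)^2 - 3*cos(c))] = 5*(sin(c)/cos(c)^2 + 2*tan(c))/(3*(cos(c) + 1)^2)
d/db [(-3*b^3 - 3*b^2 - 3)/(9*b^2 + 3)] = b*(-3*b^3 - 3*b + 4)/(9*b^4 + 6*b^2 + 1)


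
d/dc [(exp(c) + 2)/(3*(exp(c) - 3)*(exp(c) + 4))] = (-exp(2*c) - 4*exp(c) - 14)*exp(c)/(3*(exp(4*c) + 2*exp(3*c) - 23*exp(2*c) - 24*exp(c) + 144))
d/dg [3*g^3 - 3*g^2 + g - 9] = 9*g^2 - 6*g + 1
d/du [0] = 0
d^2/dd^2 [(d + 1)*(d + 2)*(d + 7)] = 6*d + 20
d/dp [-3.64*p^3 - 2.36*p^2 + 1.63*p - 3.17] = -10.92*p^2 - 4.72*p + 1.63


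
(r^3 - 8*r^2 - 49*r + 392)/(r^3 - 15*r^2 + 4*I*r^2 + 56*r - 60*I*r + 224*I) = (r + 7)/(r + 4*I)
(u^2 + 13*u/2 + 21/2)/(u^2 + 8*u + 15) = (u + 7/2)/(u + 5)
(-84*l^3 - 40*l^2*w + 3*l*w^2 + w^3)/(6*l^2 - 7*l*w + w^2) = (14*l^2 + 9*l*w + w^2)/(-l + w)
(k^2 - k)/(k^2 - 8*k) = (k - 1)/(k - 8)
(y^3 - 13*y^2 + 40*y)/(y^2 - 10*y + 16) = y*(y - 5)/(y - 2)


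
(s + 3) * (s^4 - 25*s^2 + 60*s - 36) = s^5 + 3*s^4 - 25*s^3 - 15*s^2 + 144*s - 108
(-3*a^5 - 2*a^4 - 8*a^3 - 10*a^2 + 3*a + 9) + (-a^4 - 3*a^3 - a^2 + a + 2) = -3*a^5 - 3*a^4 - 11*a^3 - 11*a^2 + 4*a + 11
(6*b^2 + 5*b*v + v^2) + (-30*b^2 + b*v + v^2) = -24*b^2 + 6*b*v + 2*v^2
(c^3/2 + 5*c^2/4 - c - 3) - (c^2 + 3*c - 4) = c^3/2 + c^2/4 - 4*c + 1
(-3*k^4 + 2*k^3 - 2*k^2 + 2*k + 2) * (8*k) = -24*k^5 + 16*k^4 - 16*k^3 + 16*k^2 + 16*k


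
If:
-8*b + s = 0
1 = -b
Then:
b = -1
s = -8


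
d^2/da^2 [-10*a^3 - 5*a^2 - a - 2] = -60*a - 10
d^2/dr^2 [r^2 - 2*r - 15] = 2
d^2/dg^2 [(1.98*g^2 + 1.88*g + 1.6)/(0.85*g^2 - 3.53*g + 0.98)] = (-1.77635683940025e-15*g^4 + 14.59858*g^3 - 2.96003999999999*g^2 - 38.20104*g + 54.019808)/(0.614125*g^6 - 7.651275*g^5 + 33.899445*g^4 - 61.629917*g^3 + 39.084066*g^2 - 10.170636*g + 0.941192)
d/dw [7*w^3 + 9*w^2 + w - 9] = 21*w^2 + 18*w + 1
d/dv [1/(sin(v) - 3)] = -cos(v)/(sin(v) - 3)^2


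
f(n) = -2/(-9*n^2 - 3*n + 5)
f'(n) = -2*(18*n + 3)/(-9*n^2 - 3*n + 5)^2 = 6*(-6*n - 1)/(9*n^2 + 3*n - 5)^2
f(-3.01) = 0.03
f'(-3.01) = 0.02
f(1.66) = 0.08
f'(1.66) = -0.11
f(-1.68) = 0.13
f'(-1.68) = 0.23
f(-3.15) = 0.03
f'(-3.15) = 0.02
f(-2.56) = 0.04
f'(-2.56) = 0.04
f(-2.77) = 0.04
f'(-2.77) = 0.03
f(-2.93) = 0.03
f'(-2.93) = 0.02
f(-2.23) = 0.06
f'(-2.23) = 0.07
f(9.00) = 0.00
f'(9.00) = 0.00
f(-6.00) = 0.01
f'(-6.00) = 0.00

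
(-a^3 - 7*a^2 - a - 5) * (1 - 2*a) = 2*a^4 + 13*a^3 - 5*a^2 + 9*a - 5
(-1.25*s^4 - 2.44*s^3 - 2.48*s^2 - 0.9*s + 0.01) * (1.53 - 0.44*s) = 0.55*s^5 - 0.8389*s^4 - 2.642*s^3 - 3.3984*s^2 - 1.3814*s + 0.0153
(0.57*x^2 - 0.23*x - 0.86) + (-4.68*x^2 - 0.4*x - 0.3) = -4.11*x^2 - 0.63*x - 1.16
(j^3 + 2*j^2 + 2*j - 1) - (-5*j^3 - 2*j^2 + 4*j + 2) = 6*j^3 + 4*j^2 - 2*j - 3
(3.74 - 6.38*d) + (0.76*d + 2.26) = 6.0 - 5.62*d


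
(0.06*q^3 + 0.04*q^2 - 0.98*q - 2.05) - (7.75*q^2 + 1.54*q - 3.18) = 0.06*q^3 - 7.71*q^2 - 2.52*q + 1.13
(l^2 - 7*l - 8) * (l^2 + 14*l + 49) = l^4 + 7*l^3 - 57*l^2 - 455*l - 392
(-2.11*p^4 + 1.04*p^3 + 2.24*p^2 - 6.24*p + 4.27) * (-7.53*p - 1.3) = 15.8883*p^5 - 5.0882*p^4 - 18.2192*p^3 + 44.0752*p^2 - 24.0411*p - 5.551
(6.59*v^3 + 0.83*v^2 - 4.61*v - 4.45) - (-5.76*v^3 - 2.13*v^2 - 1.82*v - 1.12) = 12.35*v^3 + 2.96*v^2 - 2.79*v - 3.33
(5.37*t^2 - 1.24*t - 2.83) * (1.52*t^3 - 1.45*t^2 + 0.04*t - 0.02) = 8.1624*t^5 - 9.6713*t^4 - 2.2888*t^3 + 3.9465*t^2 - 0.0884*t + 0.0566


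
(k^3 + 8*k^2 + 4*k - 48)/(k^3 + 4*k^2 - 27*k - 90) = (k^2 + 2*k - 8)/(k^2 - 2*k - 15)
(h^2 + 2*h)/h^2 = (h + 2)/h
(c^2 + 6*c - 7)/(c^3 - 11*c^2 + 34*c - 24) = (c + 7)/(c^2 - 10*c + 24)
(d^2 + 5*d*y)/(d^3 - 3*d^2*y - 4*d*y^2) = (-d - 5*y)/(-d^2 + 3*d*y + 4*y^2)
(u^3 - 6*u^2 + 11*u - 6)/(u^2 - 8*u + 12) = (u^2 - 4*u + 3)/(u - 6)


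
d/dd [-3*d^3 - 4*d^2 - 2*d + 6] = -9*d^2 - 8*d - 2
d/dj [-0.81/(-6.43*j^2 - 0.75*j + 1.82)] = (-10.4166*j - 0.6075)/(6.43*j^2 + 0.75*j - 1.82)^2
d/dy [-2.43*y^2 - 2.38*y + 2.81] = -4.86*y - 2.38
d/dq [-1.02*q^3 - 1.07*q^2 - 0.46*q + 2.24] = -3.06*q^2 - 2.14*q - 0.46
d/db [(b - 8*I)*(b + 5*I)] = 2*b - 3*I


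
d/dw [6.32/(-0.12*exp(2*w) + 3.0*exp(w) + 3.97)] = (1.5168*exp(w) - 18.96)*exp(w)/(-0.12*exp(2*w) + 3.0*exp(w) + 3.97)^2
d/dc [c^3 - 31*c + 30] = 3*c^2 - 31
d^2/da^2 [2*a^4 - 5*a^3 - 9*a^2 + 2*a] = 24*a^2 - 30*a - 18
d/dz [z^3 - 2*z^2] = z*(3*z - 4)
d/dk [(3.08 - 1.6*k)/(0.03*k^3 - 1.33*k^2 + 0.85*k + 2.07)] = (0.096*k^3 - 2.4052*k^2 + 8.1928*k - 5.93)/(0.0009*k^6 - 0.0798*k^5 + 1.8199*k^4 - 2.1368*k^3 - 4.7837*k^2 + 3.519*k + 4.2849)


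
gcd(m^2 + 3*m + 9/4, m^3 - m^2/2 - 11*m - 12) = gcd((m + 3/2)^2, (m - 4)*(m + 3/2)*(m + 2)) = m + 3/2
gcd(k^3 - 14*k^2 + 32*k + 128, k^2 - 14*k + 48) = k - 8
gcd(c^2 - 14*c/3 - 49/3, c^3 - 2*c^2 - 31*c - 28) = c - 7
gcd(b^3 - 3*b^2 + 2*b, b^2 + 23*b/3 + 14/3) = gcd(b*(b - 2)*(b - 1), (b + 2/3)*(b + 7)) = 1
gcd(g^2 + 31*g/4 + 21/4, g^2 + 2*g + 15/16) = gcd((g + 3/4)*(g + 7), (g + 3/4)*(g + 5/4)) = g + 3/4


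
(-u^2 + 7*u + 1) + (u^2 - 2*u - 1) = 5*u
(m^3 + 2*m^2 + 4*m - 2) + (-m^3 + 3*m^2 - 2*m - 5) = 5*m^2 + 2*m - 7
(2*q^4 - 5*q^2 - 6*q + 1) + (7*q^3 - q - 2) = 2*q^4 + 7*q^3 - 5*q^2 - 7*q - 1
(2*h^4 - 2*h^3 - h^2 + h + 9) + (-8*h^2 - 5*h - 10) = 2*h^4 - 2*h^3 - 9*h^2 - 4*h - 1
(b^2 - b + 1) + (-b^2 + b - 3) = -2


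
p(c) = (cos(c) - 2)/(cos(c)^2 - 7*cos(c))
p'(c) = (2*sin(c)*cos(c) - 7*sin(c))*(cos(c) - 2)/(cos(c)^2 - 7*cos(c))^2 - sin(c)/(cos(c)^2 - 7*cos(c)) = (sin(c) + 14*sin(c)/cos(c)^2 - 4*tan(c))/(cos(c) - 7)^2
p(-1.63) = -4.93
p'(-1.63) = -81.48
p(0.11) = 0.17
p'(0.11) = 0.03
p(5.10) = 0.65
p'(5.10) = -1.87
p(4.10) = -0.59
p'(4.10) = -0.72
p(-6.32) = 0.17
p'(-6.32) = -0.01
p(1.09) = 0.51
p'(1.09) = 1.20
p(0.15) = 0.17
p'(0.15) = 0.05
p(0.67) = 0.25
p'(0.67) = 0.30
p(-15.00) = -0.47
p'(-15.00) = -0.33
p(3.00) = -0.38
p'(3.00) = 0.04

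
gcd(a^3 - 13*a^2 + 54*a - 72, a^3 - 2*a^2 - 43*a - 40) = 1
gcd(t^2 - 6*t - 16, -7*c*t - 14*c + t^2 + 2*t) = t + 2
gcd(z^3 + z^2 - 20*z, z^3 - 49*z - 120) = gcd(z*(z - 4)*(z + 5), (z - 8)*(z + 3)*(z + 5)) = z + 5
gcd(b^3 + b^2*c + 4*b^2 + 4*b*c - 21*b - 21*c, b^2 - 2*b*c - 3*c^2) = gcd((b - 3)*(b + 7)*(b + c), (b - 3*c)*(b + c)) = b + c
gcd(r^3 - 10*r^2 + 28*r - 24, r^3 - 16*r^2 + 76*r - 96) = r^2 - 8*r + 12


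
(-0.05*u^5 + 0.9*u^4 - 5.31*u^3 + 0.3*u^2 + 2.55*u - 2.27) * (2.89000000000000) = -0.1445*u^5 + 2.601*u^4 - 15.3459*u^3 + 0.867*u^2 + 7.3695*u - 6.5603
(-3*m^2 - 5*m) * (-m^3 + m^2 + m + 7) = 3*m^5 + 2*m^4 - 8*m^3 - 26*m^2 - 35*m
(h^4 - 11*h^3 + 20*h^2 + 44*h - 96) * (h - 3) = h^5 - 14*h^4 + 53*h^3 - 16*h^2 - 228*h + 288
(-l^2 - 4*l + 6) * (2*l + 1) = -2*l^3 - 9*l^2 + 8*l + 6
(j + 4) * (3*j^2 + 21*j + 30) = 3*j^3 + 33*j^2 + 114*j + 120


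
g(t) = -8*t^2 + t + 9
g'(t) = 1 - 16*t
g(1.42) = -5.71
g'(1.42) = -21.72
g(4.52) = -149.92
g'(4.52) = -71.32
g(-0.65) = 4.97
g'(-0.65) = 11.40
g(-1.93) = -22.73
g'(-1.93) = 31.88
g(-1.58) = -12.55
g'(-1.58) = 26.28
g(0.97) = 2.44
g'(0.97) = -14.52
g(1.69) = -12.16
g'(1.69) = -26.04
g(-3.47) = -90.80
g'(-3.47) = 56.52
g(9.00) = -630.00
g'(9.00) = -143.00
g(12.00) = -1131.00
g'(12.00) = -191.00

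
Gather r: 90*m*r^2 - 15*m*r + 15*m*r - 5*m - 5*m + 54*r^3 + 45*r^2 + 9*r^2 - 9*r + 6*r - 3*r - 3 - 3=-10*m + 54*r^3 + r^2*(90*m + 54) - 6*r - 6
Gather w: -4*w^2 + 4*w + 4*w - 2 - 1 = -4*w^2 + 8*w - 3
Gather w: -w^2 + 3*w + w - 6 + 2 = -w^2 + 4*w - 4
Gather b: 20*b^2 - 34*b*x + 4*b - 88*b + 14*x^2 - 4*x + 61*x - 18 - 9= 20*b^2 + b*(-34*x - 84) + 14*x^2 + 57*x - 27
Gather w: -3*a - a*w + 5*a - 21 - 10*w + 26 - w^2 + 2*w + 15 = 2*a - w^2 + w*(-a - 8) + 20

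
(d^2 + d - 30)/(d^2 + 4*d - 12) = (d - 5)/(d - 2)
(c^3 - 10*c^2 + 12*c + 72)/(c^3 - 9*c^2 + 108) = (c + 2)/(c + 3)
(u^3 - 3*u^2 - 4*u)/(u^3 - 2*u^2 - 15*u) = (-u^2 + 3*u + 4)/(-u^2 + 2*u + 15)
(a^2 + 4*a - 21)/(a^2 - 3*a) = (a + 7)/a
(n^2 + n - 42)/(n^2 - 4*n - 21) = (-n^2 - n + 42)/(-n^2 + 4*n + 21)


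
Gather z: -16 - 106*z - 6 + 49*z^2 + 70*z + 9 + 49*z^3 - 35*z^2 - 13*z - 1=49*z^3 + 14*z^2 - 49*z - 14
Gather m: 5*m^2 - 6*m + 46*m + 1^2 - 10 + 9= 5*m^2 + 40*m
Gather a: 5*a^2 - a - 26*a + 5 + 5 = 5*a^2 - 27*a + 10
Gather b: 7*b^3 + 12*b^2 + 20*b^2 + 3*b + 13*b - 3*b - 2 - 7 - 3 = 7*b^3 + 32*b^2 + 13*b - 12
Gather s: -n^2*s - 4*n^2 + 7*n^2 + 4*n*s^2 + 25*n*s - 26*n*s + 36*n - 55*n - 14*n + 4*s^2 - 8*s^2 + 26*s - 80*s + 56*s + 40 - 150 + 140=3*n^2 - 33*n + s^2*(4*n - 4) + s*(-n^2 - n + 2) + 30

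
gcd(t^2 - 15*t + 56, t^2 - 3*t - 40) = t - 8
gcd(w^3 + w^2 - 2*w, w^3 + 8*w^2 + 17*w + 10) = w + 2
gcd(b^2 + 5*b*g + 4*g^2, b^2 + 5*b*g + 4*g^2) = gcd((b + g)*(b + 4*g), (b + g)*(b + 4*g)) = b^2 + 5*b*g + 4*g^2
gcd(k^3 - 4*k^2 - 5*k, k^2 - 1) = k + 1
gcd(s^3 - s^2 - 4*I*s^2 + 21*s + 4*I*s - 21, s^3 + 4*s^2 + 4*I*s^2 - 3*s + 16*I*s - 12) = s + 3*I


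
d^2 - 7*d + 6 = (d - 6)*(d - 1)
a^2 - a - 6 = (a - 3)*(a + 2)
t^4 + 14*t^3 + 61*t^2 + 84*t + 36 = (t + 1)^2*(t + 6)^2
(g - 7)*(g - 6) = g^2 - 13*g + 42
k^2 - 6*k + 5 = (k - 5)*(k - 1)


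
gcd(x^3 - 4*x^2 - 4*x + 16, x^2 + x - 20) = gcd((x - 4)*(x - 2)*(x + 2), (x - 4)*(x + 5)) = x - 4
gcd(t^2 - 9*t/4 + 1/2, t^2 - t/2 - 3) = t - 2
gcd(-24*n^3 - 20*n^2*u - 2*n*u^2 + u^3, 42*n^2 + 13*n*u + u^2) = 1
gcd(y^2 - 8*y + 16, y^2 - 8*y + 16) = y^2 - 8*y + 16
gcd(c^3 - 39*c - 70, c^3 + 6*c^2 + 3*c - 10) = c^2 + 7*c + 10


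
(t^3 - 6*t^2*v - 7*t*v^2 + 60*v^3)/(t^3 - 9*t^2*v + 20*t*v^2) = (t + 3*v)/t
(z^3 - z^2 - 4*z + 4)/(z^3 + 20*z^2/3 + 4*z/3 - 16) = 3*(z^2 - 3*z + 2)/(3*z^2 + 14*z - 24)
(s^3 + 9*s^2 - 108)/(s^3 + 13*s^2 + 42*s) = (s^2 + 3*s - 18)/(s*(s + 7))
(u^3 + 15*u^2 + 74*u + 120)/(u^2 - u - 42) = (u^2 + 9*u + 20)/(u - 7)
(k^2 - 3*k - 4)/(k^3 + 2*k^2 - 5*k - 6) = (k - 4)/(k^2 + k - 6)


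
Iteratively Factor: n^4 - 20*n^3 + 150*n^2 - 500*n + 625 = (n - 5)*(n^3 - 15*n^2 + 75*n - 125) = (n - 5)^2*(n^2 - 10*n + 25) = (n - 5)^3*(n - 5)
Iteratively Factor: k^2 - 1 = (k - 1)*(k + 1)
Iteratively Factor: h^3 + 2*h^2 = (h)*(h^2 + 2*h) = h^2*(h + 2)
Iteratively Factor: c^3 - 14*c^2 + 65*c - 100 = (c - 4)*(c^2 - 10*c + 25) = (c - 5)*(c - 4)*(c - 5)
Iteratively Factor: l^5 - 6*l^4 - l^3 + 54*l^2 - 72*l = (l - 3)*(l^4 - 3*l^3 - 10*l^2 + 24*l) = l*(l - 3)*(l^3 - 3*l^2 - 10*l + 24) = l*(l - 3)*(l - 2)*(l^2 - l - 12) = l*(l - 3)*(l - 2)*(l + 3)*(l - 4)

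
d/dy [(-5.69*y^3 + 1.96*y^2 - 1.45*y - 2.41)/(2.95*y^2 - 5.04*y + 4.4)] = (-16.7855*y^4 + 57.3552*y^3 - 80.7089*y^2 + 31.467*y - 18.5264)/(8.7025*y^4 - 29.736*y^3 + 51.3616*y^2 - 44.352*y + 19.36)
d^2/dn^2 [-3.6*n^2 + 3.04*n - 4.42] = -7.20000000000000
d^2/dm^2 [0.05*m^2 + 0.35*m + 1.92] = 0.100000000000000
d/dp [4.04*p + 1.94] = 4.04000000000000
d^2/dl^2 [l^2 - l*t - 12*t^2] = 2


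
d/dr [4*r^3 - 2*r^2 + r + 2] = 12*r^2 - 4*r + 1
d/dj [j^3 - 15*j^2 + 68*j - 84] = 3*j^2 - 30*j + 68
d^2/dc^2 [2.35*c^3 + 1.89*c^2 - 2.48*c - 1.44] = 14.1*c + 3.78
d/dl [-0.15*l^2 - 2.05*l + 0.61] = -0.3*l - 2.05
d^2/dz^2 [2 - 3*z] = 0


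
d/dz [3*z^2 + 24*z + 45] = 6*z + 24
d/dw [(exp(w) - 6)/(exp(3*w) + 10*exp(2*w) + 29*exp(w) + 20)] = (-(exp(w) - 6)*(3*exp(2*w) + 20*exp(w) + 29) + exp(3*w) + 10*exp(2*w) + 29*exp(w) + 20)*exp(w)/(exp(3*w) + 10*exp(2*w) + 29*exp(w) + 20)^2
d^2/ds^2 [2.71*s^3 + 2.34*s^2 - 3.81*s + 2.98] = 16.26*s + 4.68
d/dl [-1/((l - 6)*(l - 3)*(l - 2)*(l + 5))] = 2*(2*l^3 - 9*l^2 - 19*l + 72)/(l^8 - 12*l^7 - 2*l^6 + 516*l^5 - 1727*l^4 - 3312*l^3 + 27576*l^2 - 51840*l + 32400)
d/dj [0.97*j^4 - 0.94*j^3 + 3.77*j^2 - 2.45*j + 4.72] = 3.88*j^3 - 2.82*j^2 + 7.54*j - 2.45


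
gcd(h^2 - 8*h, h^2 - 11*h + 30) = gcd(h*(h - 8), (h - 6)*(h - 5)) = 1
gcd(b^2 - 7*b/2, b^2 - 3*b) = b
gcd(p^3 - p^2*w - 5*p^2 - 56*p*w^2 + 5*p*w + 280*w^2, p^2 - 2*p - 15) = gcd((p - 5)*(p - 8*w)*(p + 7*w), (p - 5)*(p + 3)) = p - 5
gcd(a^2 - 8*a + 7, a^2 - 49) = a - 7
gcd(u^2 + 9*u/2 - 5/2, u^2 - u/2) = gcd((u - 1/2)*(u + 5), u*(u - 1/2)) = u - 1/2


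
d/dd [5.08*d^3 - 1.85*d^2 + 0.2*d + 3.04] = 15.24*d^2 - 3.7*d + 0.2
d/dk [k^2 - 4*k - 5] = 2*k - 4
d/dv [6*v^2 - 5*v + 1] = 12*v - 5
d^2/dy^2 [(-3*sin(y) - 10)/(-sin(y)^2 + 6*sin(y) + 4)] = (3*sin(y)^5 + 58*sin(y)^4 - 114*sin(y)^3 + 388*sin(y)^2 + 96*sin(y) - 656)/(6*sin(y) + cos(y)^2 + 3)^3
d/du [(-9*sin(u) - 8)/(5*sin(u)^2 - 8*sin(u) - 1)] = 5*(9*sin(u)^2 + 16*sin(u) - 11)*cos(u)/(5*sin(u)^2 - 8*sin(u) - 1)^2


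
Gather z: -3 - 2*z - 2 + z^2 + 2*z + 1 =z^2 - 4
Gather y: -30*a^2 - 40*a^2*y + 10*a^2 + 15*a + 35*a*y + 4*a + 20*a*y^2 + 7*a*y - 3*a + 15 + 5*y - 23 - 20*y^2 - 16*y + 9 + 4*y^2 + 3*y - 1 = -20*a^2 + 16*a + y^2*(20*a - 16) + y*(-40*a^2 + 42*a - 8)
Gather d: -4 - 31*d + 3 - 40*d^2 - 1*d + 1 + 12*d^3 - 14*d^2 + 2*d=12*d^3 - 54*d^2 - 30*d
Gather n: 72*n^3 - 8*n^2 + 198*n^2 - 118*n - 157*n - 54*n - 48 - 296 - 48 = 72*n^3 + 190*n^2 - 329*n - 392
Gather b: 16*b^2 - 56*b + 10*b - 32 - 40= 16*b^2 - 46*b - 72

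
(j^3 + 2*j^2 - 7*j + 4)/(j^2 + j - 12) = (j^2 - 2*j + 1)/(j - 3)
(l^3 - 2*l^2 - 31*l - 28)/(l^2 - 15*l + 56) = (l^2 + 5*l + 4)/(l - 8)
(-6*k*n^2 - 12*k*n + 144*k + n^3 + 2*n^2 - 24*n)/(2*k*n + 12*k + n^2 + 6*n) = (-6*k*n + 24*k + n^2 - 4*n)/(2*k + n)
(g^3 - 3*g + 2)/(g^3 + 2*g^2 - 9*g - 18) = (g^2 - 2*g + 1)/(g^2 - 9)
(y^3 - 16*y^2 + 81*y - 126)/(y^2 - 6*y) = y - 10 + 21/y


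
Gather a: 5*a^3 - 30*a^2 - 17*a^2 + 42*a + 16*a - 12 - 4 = 5*a^3 - 47*a^2 + 58*a - 16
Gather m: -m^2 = -m^2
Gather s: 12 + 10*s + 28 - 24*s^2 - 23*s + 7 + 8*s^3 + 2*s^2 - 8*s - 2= 8*s^3 - 22*s^2 - 21*s + 45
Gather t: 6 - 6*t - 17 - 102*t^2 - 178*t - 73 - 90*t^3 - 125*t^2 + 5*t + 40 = -90*t^3 - 227*t^2 - 179*t - 44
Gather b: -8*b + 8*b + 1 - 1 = 0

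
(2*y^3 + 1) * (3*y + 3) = 6*y^4 + 6*y^3 + 3*y + 3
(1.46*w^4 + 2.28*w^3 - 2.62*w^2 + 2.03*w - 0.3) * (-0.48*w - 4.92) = -0.7008*w^5 - 8.2776*w^4 - 9.96*w^3 + 11.916*w^2 - 9.8436*w + 1.476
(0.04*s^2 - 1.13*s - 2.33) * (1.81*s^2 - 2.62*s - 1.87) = 0.0724*s^4 - 2.1501*s^3 - 1.3315*s^2 + 8.2177*s + 4.3571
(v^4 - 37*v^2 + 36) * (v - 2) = v^5 - 2*v^4 - 37*v^3 + 74*v^2 + 36*v - 72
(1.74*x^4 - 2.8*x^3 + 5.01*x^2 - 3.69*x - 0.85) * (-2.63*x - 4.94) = -4.5762*x^5 - 1.2316*x^4 + 0.655700000000001*x^3 - 15.0447*x^2 + 20.4641*x + 4.199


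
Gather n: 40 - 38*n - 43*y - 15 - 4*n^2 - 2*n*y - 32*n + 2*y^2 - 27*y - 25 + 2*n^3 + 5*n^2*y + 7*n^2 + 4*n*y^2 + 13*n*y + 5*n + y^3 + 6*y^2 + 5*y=2*n^3 + n^2*(5*y + 3) + n*(4*y^2 + 11*y - 65) + y^3 + 8*y^2 - 65*y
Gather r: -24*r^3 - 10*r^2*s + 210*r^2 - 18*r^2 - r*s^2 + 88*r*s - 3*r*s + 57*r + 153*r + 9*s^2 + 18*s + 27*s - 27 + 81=-24*r^3 + r^2*(192 - 10*s) + r*(-s^2 + 85*s + 210) + 9*s^2 + 45*s + 54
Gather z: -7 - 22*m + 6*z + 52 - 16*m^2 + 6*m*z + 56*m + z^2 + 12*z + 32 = -16*m^2 + 34*m + z^2 + z*(6*m + 18) + 77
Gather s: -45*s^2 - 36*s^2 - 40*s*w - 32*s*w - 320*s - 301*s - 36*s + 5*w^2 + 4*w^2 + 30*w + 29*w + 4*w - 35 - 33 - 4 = -81*s^2 + s*(-72*w - 657) + 9*w^2 + 63*w - 72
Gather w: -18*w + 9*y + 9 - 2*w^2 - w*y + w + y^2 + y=-2*w^2 + w*(-y - 17) + y^2 + 10*y + 9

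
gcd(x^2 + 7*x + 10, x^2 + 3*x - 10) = x + 5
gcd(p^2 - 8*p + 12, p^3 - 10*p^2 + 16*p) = p - 2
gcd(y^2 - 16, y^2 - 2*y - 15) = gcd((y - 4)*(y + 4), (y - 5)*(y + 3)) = 1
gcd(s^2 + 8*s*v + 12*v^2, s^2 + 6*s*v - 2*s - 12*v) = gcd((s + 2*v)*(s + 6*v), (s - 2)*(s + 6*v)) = s + 6*v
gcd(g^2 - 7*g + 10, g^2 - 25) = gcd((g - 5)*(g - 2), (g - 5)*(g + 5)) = g - 5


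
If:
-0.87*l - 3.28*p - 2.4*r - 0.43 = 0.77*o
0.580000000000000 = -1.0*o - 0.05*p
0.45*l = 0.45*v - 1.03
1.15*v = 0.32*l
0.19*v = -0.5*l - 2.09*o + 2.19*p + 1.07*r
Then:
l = -3.17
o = -0.33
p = -4.95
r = 7.84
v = -0.88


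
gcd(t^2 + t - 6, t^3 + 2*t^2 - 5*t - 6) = t^2 + t - 6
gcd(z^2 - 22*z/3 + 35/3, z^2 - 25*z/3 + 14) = z - 7/3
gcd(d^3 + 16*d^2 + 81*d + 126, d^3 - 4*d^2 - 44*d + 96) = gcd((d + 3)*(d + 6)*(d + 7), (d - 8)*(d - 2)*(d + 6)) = d + 6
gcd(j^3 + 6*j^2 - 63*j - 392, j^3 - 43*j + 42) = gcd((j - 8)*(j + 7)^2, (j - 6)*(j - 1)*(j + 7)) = j + 7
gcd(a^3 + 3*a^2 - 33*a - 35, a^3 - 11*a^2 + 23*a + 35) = a^2 - 4*a - 5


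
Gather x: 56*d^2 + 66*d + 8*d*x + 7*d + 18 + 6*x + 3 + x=56*d^2 + 73*d + x*(8*d + 7) + 21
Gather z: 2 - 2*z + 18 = 20 - 2*z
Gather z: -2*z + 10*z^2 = 10*z^2 - 2*z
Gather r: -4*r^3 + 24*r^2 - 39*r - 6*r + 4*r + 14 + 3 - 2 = -4*r^3 + 24*r^2 - 41*r + 15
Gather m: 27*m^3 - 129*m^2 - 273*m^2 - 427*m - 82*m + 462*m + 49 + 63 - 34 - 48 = 27*m^3 - 402*m^2 - 47*m + 30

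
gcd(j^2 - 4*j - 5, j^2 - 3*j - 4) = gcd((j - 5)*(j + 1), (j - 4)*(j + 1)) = j + 1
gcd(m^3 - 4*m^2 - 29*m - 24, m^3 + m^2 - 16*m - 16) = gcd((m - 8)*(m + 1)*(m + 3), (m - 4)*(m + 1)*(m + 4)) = m + 1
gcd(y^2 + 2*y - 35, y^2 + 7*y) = y + 7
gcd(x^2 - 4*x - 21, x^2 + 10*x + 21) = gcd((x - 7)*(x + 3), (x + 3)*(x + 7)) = x + 3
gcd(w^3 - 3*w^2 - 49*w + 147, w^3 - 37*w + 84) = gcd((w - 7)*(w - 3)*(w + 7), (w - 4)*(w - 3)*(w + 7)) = w^2 + 4*w - 21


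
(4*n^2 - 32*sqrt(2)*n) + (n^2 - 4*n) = 5*n^2 - 32*sqrt(2)*n - 4*n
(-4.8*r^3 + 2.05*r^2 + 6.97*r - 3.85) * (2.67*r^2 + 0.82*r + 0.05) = -12.816*r^5 + 1.5375*r^4 + 20.0509*r^3 - 4.4616*r^2 - 2.8085*r - 0.1925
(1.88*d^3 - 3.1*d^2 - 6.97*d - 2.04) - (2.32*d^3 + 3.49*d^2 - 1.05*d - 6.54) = -0.44*d^3 - 6.59*d^2 - 5.92*d + 4.5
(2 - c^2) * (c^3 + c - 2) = -c^5 + c^3 + 2*c^2 + 2*c - 4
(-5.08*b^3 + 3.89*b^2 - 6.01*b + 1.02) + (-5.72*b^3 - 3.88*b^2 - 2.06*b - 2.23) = -10.8*b^3 + 0.0100000000000002*b^2 - 8.07*b - 1.21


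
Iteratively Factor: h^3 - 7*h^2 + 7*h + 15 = (h - 3)*(h^2 - 4*h - 5) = (h - 3)*(h + 1)*(h - 5)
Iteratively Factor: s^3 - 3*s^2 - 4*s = (s + 1)*(s^2 - 4*s) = (s - 4)*(s + 1)*(s)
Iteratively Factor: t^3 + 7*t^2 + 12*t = (t)*(t^2 + 7*t + 12) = t*(t + 4)*(t + 3)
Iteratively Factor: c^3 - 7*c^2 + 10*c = (c - 5)*(c^2 - 2*c) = (c - 5)*(c - 2)*(c)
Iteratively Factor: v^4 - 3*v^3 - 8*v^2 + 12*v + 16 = (v + 2)*(v^3 - 5*v^2 + 2*v + 8) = (v - 4)*(v + 2)*(v^2 - v - 2) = (v - 4)*(v - 2)*(v + 2)*(v + 1)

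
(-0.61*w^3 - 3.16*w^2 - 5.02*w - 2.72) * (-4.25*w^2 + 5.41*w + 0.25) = 2.5925*w^5 + 10.1299*w^4 + 4.0869*w^3 - 16.3882*w^2 - 15.9702*w - 0.68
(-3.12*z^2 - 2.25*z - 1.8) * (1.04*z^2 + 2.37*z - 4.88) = -3.2448*z^4 - 9.7344*z^3 + 8.0211*z^2 + 6.714*z + 8.784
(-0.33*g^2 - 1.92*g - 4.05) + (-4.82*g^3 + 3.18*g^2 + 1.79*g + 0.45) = -4.82*g^3 + 2.85*g^2 - 0.13*g - 3.6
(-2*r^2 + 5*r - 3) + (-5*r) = -2*r^2 - 3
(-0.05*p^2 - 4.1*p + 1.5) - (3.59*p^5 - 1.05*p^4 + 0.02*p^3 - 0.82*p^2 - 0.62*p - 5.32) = -3.59*p^5 + 1.05*p^4 - 0.02*p^3 + 0.77*p^2 - 3.48*p + 6.82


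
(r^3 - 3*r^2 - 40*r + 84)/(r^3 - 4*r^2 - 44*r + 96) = (r - 7)/(r - 8)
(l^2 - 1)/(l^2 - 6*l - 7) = (l - 1)/(l - 7)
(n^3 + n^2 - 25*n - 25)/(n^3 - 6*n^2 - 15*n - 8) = (n^2 - 25)/(n^2 - 7*n - 8)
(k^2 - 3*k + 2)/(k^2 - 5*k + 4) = (k - 2)/(k - 4)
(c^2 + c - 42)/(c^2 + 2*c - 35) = (c - 6)/(c - 5)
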